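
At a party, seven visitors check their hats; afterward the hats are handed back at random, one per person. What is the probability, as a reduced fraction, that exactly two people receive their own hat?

Favorable outcomes: C(7,2)·!5 = 21·44 = 924.
Total outcomes: 7! = 5040.
Probability = 924/5040 = 11/60.

11/60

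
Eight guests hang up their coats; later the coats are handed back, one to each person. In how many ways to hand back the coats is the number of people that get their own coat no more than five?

# with exactly i fixed is C(8,i)·!(8-i); sum over i=0..5:
  i=0: C(8,0)·!8 = 1·14833 = 14833
  i=1: C(8,1)·!7 = 8·1854 = 14832
  i=2: C(8,2)·!6 = 28·265 = 7420
  i=3: C(8,3)·!5 = 56·44 = 2464
  i=4: C(8,4)·!4 = 70·9 = 630
  i=5: C(8,5)·!3 = 56·2 = 112
Total = 40291.

40291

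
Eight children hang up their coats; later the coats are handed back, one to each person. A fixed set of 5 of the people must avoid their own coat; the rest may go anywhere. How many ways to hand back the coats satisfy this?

21234

Inclusion-exclusion on the 5 forbidden self-matches:
Σ_{j=0}^{5} (-1)^j C(5,j)(8-j)!
= C(5,0)·8! - C(5,1)·7! + C(5,2)·6! - C(5,3)·5! + C(5,4)·4! - C(5,5)·3!
= 40320 - 25200 + 7200 - 1200 + 120 - 6
= 21234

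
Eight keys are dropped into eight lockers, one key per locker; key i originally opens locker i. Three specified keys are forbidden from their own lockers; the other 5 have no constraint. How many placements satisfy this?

27240

Let A_j be the event that the j-th constrained one is fixed. By inclusion-exclusion over the 3 events:
Σ_{j=0}^{3} (-1)^j C(3,j)(8-j)!
= C(3,0)·8! - C(3,1)·7! + C(3,2)·6! - C(3,3)·5!
= 40320 - 15120 + 2160 - 120
= 27240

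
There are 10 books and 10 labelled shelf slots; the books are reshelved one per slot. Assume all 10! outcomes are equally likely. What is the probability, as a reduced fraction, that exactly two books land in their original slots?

2119/11520

Favorable outcomes: C(10,2)·!8 = 45·14833 = 667485.
Total outcomes: 10! = 3628800.
Probability = 667485/3628800 = 2119/11520.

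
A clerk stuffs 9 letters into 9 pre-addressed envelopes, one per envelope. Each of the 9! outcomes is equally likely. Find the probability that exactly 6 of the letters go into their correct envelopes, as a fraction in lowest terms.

1/2160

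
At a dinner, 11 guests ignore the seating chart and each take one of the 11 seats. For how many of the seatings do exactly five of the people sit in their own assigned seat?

Pick the 5 fixed positions: C(11,5) = 462 ways.
The other 6 form a derangement: !6 = 265.
Total: 462 × 265 = 122430.

122430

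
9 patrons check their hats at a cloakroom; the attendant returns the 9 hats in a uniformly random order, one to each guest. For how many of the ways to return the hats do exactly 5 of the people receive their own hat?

1134

Choose which 5 of the 9 are fixed: C(9,5) = 126.
The other 4 form a derangement: !4 = 9.
Total: 126 × 9 = 1134.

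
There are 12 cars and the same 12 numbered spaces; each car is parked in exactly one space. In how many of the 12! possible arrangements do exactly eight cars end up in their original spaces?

4455

Choose which 8 of the 12 are fixed: C(12,8) = 495.
The other 4 form a derangement: !4 = 9.
Total: 495 × 9 = 4455.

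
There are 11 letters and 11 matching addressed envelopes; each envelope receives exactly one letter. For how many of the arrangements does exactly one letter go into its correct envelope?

Choose which one of the 11 is fixed: C(11,1) = 11.
The other 10 form a derangement: !10 = 1334961.
Total: 11 × 1334961 = 14684571.

14684571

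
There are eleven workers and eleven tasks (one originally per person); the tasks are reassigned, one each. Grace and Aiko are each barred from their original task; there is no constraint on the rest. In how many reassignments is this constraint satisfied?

Let A_j be the event that the j-th constrained one is fixed. By inclusion-exclusion over the 2 events:
Σ_{j=0}^{2} (-1)^j C(2,j)(11-j)!
= C(2,0)·11! - C(2,1)·10! + C(2,2)·9!
= 39916800 - 7257600 + 362880
= 33022080

33022080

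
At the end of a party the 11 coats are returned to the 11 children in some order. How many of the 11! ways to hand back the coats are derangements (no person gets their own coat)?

The number of derangements of 11 is !11 = Σ_{k=0}^{11} (-1)^k·11!/k!
= 11! - 11!/1! + 11!/2! - 11!/3! + 11!/4! - 11!/5! + 11!/6! - 11!/7! + 11!/8! - 11!/9! + 11!/10! - 11!/11!
= 39916800 - 39916800 + 19958400 - 6652800 + 1663200 - 332640 + 55440 - 7920 + 990 - 110 + 11 - 1
= 14684570

14684570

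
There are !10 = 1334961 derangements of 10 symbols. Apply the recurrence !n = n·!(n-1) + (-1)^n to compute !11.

14684570

!11 = 11·1334961 - 1 = 14684570.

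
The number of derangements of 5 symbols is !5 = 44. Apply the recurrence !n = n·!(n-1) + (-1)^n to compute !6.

!6 = 6·44 + 1 = 265.

265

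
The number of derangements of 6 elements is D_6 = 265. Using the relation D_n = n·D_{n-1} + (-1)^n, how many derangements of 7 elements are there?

1854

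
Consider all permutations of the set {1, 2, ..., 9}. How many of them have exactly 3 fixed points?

22260

Pick the 3 fixed positions: C(9,3) = 84 ways.
The remaining 6 must be deranged: !6 = 265.
Total: 84 × 265 = 22260.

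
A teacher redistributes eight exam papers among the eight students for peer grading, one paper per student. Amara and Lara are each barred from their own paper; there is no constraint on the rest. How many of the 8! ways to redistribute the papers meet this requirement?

30960

Let A_j be the event that the j-th constrained one is fixed. By inclusion-exclusion over the 2 events:
Σ_{j=0}^{2} (-1)^j C(2,j)(8-j)!
= C(2,0)·8! - C(2,1)·7! + C(2,2)·6!
= 40320 - 10080 + 720
= 30960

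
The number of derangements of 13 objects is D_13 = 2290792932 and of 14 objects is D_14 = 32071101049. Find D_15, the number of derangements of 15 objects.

D_15 = (15-1)·(D_14 + D_13) = 14·(32071101049 + 2290792932) = 14·34361893981 = 481066515734.

481066515734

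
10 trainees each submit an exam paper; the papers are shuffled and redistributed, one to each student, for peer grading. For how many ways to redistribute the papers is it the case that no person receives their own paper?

By inclusion-exclusion, !10 = Σ (-1)^k · 10!/k! for k=0..10
= 10! - 10!/1! + 10!/2! - 10!/3! + 10!/4! - 10!/5! + 10!/6! - 10!/7! + 10!/8! - 10!/9! + 10!/10!
= 3628800 - 3628800 + 1814400 - 604800 + 151200 - 30240 + 5040 - 720 + 90 - 10 + 1
= 1334961

1334961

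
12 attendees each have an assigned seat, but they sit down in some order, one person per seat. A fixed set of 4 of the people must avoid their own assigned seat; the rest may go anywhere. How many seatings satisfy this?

Inclusion-exclusion on the 4 forbidden self-matches:
Σ_{j=0}^{4} (-1)^j C(4,j)(12-j)!
= C(4,0)·12! - C(4,1)·11! + C(4,2)·10! - C(4,3)·9! + C(4,4)·8!
= 479001600 - 159667200 + 21772800 - 1451520 + 40320
= 339696000

339696000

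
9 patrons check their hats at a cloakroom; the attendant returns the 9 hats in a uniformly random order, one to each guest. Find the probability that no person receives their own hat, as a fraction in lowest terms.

16687/45360

Favorable outcomes: !9 = 133496.
Total outcomes: 9! = 362880.
Probability = 133496/362880 = 16687/45360.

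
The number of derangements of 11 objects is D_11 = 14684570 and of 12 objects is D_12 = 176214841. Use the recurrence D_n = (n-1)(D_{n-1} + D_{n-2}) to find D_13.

2290792932

D_13 = (13-1)·(D_12 + D_11) = 12·(176214841 + 14684570) = 12·190899411 = 2290792932.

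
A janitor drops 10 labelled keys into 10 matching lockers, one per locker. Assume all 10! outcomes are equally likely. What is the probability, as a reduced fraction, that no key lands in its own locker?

16481/44800

Favorable outcomes: !10 = 1334961.
Total outcomes: 10! = 3628800.
Probability = 1334961/3628800 = 16481/44800.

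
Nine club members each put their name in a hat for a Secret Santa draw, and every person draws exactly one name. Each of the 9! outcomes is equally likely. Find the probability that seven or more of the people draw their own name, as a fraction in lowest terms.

37/362880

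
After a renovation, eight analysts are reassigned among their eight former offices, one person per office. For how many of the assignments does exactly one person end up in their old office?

Pick the single fixed position: C(8,1) = 8 ways.
The other 7 form a derangement: !7 = 1854.
Total: 8 × 1854 = 14832.

14832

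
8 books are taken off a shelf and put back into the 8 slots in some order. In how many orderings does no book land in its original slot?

The subfactorial !8 = [8!/e] (nearest integer).
8! = 40320, and 40320/e ≈ 14832.90, so !8 = 14833.

14833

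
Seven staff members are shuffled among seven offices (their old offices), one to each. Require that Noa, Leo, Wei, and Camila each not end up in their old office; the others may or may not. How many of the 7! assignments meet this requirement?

2790

Let A_j be the event that the j-th constrained one is fixed. By inclusion-exclusion over the 4 events:
Σ_{j=0}^{4} (-1)^j C(4,j)(7-j)!
= C(4,0)·7! - C(4,1)·6! + C(4,2)·5! - C(4,3)·4! + C(4,4)·3!
= 5040 - 2880 + 720 - 96 + 6
= 2790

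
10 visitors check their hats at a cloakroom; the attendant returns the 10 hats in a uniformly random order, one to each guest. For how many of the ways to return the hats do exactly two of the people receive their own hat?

667485

Choose which 2 of the 10 are fixed: C(10,2) = 45.
The remaining 8 must be deranged: !8 = 14833.
Total: 45 × 14833 = 667485.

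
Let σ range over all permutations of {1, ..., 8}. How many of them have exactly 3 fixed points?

2464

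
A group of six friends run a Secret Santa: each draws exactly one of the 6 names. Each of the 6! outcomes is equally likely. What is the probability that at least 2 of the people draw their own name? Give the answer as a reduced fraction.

191/720

Favorable outcomes: Σ_{i≥2} C(6,i)·!(6-i) = 15·9 + 20·2 + 15·1 + 6·0 + 1·1 = 191.
Total outcomes: 6! = 720.
Probability = 191/720 = 191/720.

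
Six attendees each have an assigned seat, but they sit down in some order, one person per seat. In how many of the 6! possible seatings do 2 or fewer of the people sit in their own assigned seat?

664

# with exactly i fixed is C(6,i)·!(6-i); sum over i=0..2:
  i=0: C(6,0)·!6 = 1·265 = 265
  i=1: C(6,1)·!5 = 6·44 = 264
  i=2: C(6,2)·!4 = 15·9 = 135
Total = 664.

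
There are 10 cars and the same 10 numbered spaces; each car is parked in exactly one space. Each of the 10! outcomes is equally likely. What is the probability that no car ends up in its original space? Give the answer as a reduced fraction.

16481/44800

Favorable outcomes: !10 = 1334961.
Total outcomes: 10! = 3628800.
Probability = 1334961/3628800 = 16481/44800.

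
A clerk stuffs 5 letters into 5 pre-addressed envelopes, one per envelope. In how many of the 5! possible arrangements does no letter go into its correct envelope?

44

By inclusion-exclusion, !5 = Σ (-1)^k · 5!/k! for k=0..5
= 5! - 5!/1! + 5!/2! - 5!/3! + 5!/4! - 5!/5!
= 120 - 120 + 60 - 20 + 5 - 1
= 44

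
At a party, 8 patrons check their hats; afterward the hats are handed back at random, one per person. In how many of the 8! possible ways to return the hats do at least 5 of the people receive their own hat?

141

# with exactly i fixed is C(8,i)·!(8-i); sum over i=5..8:
  i=5: C(8,5)·!3 = 56·2 = 112
  i=6: C(8,6)·!2 = 28·1 = 28
  i=7: C(8,7)·!1 = 8·0 = 0
  i=8: C(8,8)·!0 = 1·1 = 1
Total = 141.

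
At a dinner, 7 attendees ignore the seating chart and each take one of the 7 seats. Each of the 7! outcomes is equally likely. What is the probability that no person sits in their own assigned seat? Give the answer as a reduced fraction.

103/280

Favorable outcomes: !7 = 1854.
Total outcomes: 7! = 5040.
Probability = 1854/5040 = 103/280.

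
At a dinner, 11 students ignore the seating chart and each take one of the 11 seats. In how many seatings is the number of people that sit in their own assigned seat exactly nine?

55

Choose which 9 of the 11 are fixed: C(11,9) = 55.
The other 2 form a derangement: !2 = 1.
Total: 55 × 1 = 55.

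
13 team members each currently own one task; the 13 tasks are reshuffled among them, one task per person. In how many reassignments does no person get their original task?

2290792932

By inclusion-exclusion, !13 = Σ (-1)^k · 13!/k! for k=0..13
= 13! - 13!/1! + 13!/2! - 13!/3! + 13!/4! - 13!/5! + 13!/6! - 13!/7! + 13!/8! - 13!/9! + 13!/10! - 13!/11! + 13!/12! - 13!/13!
= 6227020800 - 6227020800 + 3113510400 - 1037836800 + 259459200 - 51891840 + 8648640 - 1235520 + 154440 - 17160 + 1716 - 156 + 13 - 1
= 2290792932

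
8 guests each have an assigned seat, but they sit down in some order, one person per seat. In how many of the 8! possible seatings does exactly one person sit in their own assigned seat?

14832

Pick the single fixed position: C(8,1) = 8 ways.
The remaining 7 must be deranged: !7 = 1854.
Total: 8 × 1854 = 14832.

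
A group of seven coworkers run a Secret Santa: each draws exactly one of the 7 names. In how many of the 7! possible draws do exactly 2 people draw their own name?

Pick the 2 fixed positions: C(7,2) = 21 ways.
The remaining 5 must be deranged: !5 = 44.
Total: 21 × 44 = 924.

924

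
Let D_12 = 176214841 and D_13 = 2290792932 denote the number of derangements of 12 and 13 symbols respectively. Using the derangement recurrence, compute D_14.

D_14 = (14-1)·(D_13 + D_12) = 13·(2290792932 + 176214841) = 13·2467007773 = 32071101049.

32071101049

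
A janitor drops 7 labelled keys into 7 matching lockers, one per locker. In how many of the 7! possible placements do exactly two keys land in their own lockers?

924

Pick the 2 fixed positions: C(7,2) = 21 ways.
The remaining 5 must be deranged: !5 = 44.
Total: 21 × 44 = 924.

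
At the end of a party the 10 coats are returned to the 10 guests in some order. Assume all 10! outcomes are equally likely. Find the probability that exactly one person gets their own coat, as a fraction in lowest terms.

16687/45360

Favorable outcomes: C(10,1)·!9 = 10·133496 = 1334960.
Total outcomes: 10! = 3628800.
Probability = 1334960/3628800 = 16687/45360.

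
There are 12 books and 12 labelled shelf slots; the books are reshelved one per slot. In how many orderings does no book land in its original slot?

176214841

The subfactorial !12 = [12!/e] (nearest integer).
12! = 479001600, and 479001600/e ≈ 176214840.93, so !12 = 176214841.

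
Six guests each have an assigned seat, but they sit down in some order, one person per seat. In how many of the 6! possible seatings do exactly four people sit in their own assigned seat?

15

Choose which 4 of the 6 are fixed: C(6,4) = 15.
The other 2 form a derangement: !2 = 1.
Total: 15 × 1 = 15.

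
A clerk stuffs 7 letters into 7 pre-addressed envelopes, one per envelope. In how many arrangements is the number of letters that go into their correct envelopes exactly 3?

315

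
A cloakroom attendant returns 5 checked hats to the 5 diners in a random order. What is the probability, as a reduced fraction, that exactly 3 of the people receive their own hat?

1/12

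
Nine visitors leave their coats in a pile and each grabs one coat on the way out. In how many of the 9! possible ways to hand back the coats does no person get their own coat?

133496

The subfactorial !9 = [9!/e] (nearest integer).
9! = 362880, and 362880/e ≈ 133496.09, so !9 = 133496.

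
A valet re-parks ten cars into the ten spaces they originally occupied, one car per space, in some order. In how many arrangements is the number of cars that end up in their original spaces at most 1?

# with exactly i fixed is C(10,i)·!(10-i); sum over i=0..1:
  i=0: C(10,0)·!10 = 1·1334961 = 1334961
  i=1: C(10,1)·!9 = 10·133496 = 1334960
Total = 2669921.

2669921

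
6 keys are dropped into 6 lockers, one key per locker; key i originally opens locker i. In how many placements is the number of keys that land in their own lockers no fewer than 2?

Sum C(6,i)·!(6-i) for i = 2..6:
  i=2: C(6,2)·!4 = 15·9 = 135
  i=3: C(6,3)·!3 = 20·2 = 40
  i=4: C(6,4)·!2 = 15·1 = 15
  i=5: C(6,5)·!1 = 6·0 = 0
  i=6: C(6,6)·!0 = 1·1 = 1
Total = 191.

191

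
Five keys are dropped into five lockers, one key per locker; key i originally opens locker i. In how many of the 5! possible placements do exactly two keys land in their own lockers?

20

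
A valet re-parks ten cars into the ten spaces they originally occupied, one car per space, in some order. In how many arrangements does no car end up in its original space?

1334961

Recurrence: !10 = 10·!9 + (-1)^10.
!10 = 10·133496 + 1 = 1334961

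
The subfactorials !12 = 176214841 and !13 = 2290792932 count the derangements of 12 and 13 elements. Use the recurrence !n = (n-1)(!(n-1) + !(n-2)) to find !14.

32071101049

!14 = (14-1)·(!13 + !12) = 13·(2290792932 + 176214841) = 13·2467007773 = 32071101049.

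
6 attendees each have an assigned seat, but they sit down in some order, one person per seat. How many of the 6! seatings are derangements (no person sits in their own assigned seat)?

!6 is the nearest integer to 6!/e.
6! = 720, and 720/e ≈ 264.87, so !6 = 265.

265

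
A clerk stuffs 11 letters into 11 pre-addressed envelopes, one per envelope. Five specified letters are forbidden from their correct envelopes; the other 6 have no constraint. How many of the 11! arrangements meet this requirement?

Let A_j be the event that the j-th constrained one is fixed. By inclusion-exclusion over the 5 events:
Σ_{j=0}^{5} (-1)^j C(5,j)(11-j)!
= C(5,0)·11! - C(5,1)·10! + C(5,2)·9! - C(5,3)·8! + C(5,4)·7! - C(5,5)·6!
= 39916800 - 18144000 + 3628800 - 403200 + 25200 - 720
= 25022880

25022880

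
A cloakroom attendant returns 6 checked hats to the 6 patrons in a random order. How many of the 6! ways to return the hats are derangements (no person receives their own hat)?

!6 is the nearest integer to 6!/e.
6! = 720, and 720/e ≈ 264.87, so !6 = 265.

265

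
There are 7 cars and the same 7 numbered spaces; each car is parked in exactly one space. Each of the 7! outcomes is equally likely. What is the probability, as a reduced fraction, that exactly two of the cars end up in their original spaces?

11/60

Favorable outcomes: C(7,2)·!5 = 21·44 = 924.
Total outcomes: 7! = 5040.
Probability = 924/5040 = 11/60.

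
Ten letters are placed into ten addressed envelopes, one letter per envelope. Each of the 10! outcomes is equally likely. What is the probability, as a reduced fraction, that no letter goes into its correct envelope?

Favorable outcomes: !10 = 1334961.
Total outcomes: 10! = 3628800.
Probability = 1334961/3628800 = 16481/44800.

16481/44800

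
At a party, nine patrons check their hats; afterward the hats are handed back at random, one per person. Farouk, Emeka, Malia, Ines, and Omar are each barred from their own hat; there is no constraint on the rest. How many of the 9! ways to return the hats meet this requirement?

Let A_j be the event that the j-th constrained one is fixed. By inclusion-exclusion over the 5 events:
Σ_{j=0}^{5} (-1)^j C(5,j)(9-j)!
= C(5,0)·9! - C(5,1)·8! + C(5,2)·7! - C(5,3)·6! + C(5,4)·5! - C(5,5)·4!
= 362880 - 201600 + 50400 - 7200 + 600 - 24
= 205056

205056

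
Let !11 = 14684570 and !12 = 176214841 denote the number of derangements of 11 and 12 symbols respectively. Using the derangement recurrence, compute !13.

!13 = (13-1)·(!12 + !11) = 12·(176214841 + 14684570) = 12·190899411 = 2290792932.

2290792932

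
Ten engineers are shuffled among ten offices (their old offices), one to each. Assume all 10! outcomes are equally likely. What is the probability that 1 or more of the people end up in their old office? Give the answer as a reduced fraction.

28319/44800

Favorable outcomes: Σ_{i≥1} C(10,i)·!(10-i) = 10·133496 + 45·14833 + 120·1854 + 210·265 + 252·44 + 210·9 + 120·2 + 45·1 + 10·0 + 1·1 = 2293839.
Total outcomes: 10! = 3628800.
Probability = 2293839/3628800 = 28319/44800.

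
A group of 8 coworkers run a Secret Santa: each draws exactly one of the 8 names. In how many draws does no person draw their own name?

14833

By inclusion-exclusion, !8 = Σ (-1)^k · 8!/k! for k=0..8
= 8! - 8!/1! + 8!/2! - 8!/3! + 8!/4! - 8!/5! + 8!/6! - 8!/7! + 8!/8!
= 40320 - 40320 + 20160 - 6720 + 1680 - 336 + 56 - 8 + 1
= 14833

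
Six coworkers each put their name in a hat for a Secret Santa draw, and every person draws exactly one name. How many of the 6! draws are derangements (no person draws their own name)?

The subfactorial !6 = [6!/e] (nearest integer).
6! = 720, and 720/e ≈ 264.87, so !6 = 265.

265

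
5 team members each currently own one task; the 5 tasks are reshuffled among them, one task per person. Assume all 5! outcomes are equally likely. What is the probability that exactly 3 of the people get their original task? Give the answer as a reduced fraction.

Favorable outcomes: C(5,3)·!2 = 10·1 = 10.
Total outcomes: 5! = 120.
Probability = 10/120 = 1/12.

1/12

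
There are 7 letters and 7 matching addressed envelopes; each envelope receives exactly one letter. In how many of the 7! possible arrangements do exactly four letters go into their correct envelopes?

70

Choose which 4 of the 7 are fixed: C(7,4) = 35.
The other 3 form a derangement: !3 = 2.
Total: 35 × 2 = 70.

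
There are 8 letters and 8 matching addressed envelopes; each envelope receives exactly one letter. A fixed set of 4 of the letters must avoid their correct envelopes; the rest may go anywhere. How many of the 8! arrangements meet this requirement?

24024

Let A_j be the event that the j-th constrained one is fixed. By inclusion-exclusion over the 4 events:
Σ_{j=0}^{4} (-1)^j C(4,j)(8-j)!
= C(4,0)·8! - C(4,1)·7! + C(4,2)·6! - C(4,3)·5! + C(4,4)·4!
= 40320 - 20160 + 4320 - 480 + 24
= 24024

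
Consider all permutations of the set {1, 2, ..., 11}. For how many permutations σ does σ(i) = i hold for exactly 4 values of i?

611820

Pick the 4 fixed positions: C(11,4) = 330 ways.
The other 7 form a derangement: !7 = 1854.
Total: 330 × 1854 = 611820.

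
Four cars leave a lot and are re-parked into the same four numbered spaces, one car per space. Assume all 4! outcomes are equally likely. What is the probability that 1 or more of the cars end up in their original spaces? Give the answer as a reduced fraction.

5/8

Favorable outcomes: Σ_{i≥1} C(4,i)·!(4-i) = 4·2 + 6·1 + 4·0 + 1·1 = 15.
Total outcomes: 4! = 24.
Probability = 15/24 = 5/8.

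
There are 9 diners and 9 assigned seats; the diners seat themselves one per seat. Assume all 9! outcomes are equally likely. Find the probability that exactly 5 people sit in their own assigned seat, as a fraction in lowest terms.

Favorable outcomes: C(9,5)·!4 = 126·9 = 1134.
Total outcomes: 9! = 362880.
Probability = 1134/362880 = 1/320.

1/320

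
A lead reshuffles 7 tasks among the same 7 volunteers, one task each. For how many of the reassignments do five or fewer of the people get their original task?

# with exactly i fixed is C(7,i)·!(7-i); sum over i=0..5:
  i=0: C(7,0)·!7 = 1·1854 = 1854
  i=1: C(7,1)·!6 = 7·265 = 1855
  i=2: C(7,2)·!5 = 21·44 = 924
  i=3: C(7,3)·!4 = 35·9 = 315
  i=4: C(7,4)·!3 = 35·2 = 70
  i=5: C(7,5)·!2 = 21·1 = 21
Total = 5039.

5039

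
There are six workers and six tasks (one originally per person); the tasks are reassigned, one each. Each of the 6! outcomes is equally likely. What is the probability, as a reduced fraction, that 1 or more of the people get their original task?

Favorable outcomes: Σ_{i≥1} C(6,i)·!(6-i) = 6·44 + 15·9 + 20·2 + 15·1 + 6·0 + 1·1 = 455.
Total outcomes: 6! = 720.
Probability = 455/720 = 91/144.

91/144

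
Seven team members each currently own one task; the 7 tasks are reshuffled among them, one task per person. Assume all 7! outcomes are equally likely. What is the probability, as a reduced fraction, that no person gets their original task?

103/280

Favorable outcomes: !7 = 1854.
Total outcomes: 7! = 5040.
Probability = 1854/5040 = 103/280.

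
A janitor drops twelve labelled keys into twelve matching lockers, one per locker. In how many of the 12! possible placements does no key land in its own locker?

176214841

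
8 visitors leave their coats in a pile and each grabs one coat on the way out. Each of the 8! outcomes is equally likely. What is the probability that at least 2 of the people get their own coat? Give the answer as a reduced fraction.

2131/8064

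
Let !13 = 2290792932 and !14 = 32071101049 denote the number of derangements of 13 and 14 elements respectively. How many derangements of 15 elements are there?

!15 = (15-1)·(!14 + !13) = 14·(32071101049 + 2290792932) = 14·34361893981 = 481066515734.

481066515734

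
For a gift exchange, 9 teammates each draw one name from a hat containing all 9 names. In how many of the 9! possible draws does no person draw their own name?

133496

!9 is the nearest integer to 9!/e.
9! = 362880, and 362880/e ≈ 133496.09, so !9 = 133496.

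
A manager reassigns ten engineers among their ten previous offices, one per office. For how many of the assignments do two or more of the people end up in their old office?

958879

# with exactly i fixed is C(10,i)·!(10-i); sum over i=2..10:
  i=2: C(10,2)·!8 = 45·14833 = 667485
  i=3: C(10,3)·!7 = 120·1854 = 222480
  i=4: C(10,4)·!6 = 210·265 = 55650
  i=5: C(10,5)·!5 = 252·44 = 11088
  i=6: C(10,6)·!4 = 210·9 = 1890
  i=7: C(10,7)·!3 = 120·2 = 240
  i=8: C(10,8)·!2 = 45·1 = 45
  i=9: C(10,9)·!1 = 10·0 = 0
  i=10: C(10,10)·!0 = 1·1 = 1
Total = 958879.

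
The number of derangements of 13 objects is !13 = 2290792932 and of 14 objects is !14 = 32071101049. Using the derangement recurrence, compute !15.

481066515734

!15 = (15-1)·(!14 + !13) = 14·(32071101049 + 2290792932) = 14·34361893981 = 481066515734.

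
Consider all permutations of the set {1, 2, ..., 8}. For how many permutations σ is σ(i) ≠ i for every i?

14833

Use !n = (n-1)(!(n-1) + !(n-2)).
!8 = 7·(1854 + 265) = 7·2119 = 14833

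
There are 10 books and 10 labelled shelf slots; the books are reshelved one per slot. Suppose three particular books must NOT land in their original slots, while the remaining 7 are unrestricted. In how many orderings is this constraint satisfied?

Let A_j be the event that the j-th constrained one is fixed. By inclusion-exclusion over the 3 events:
Σ_{j=0}^{3} (-1)^j C(3,j)(10-j)!
= C(3,0)·10! - C(3,1)·9! + C(3,2)·8! - C(3,3)·7!
= 3628800 - 1088640 + 120960 - 5040
= 2656080

2656080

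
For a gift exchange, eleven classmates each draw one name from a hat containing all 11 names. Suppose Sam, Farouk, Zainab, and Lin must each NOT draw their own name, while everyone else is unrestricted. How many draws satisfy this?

27422640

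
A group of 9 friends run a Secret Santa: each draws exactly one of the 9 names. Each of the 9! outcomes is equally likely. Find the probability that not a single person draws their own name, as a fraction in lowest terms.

Favorable outcomes: !9 = 133496.
Total outcomes: 9! = 362880.
Probability = 133496/362880 = 16687/45360.

16687/45360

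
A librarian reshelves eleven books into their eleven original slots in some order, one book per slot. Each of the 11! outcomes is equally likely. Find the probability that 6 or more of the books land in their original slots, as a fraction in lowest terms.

Favorable outcomes: Σ_{i≥6} C(11,i)·!(11-i) = 462·44 + 330·9 + 165·2 + 55·1 + 11·0 + 1·1 = 23684.
Total outcomes: 11! = 39916800.
Probability = 23684/39916800 = 5921/9979200.

5921/9979200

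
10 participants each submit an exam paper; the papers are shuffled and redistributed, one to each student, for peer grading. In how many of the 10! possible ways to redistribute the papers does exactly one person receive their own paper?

1334960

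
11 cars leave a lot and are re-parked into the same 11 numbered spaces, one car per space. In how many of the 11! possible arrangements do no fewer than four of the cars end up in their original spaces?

757934

Sum C(11,i)·!(11-i) for i = 4..11:
  i=4: C(11,4)·!7 = 330·1854 = 611820
  i=5: C(11,5)·!6 = 462·265 = 122430
  i=6: C(11,6)·!5 = 462·44 = 20328
  i=7: C(11,7)·!4 = 330·9 = 2970
  i=8: C(11,8)·!3 = 165·2 = 330
  i=9: C(11,9)·!2 = 55·1 = 55
  i=10: C(11,10)·!1 = 11·0 = 0
  i=11: C(11,11)·!0 = 1·1 = 1
Total = 757934.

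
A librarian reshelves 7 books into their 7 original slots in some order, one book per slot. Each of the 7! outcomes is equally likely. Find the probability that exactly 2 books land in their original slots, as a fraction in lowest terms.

11/60

Favorable outcomes: C(7,2)·!5 = 21·44 = 924.
Total outcomes: 7! = 5040.
Probability = 924/5040 = 11/60.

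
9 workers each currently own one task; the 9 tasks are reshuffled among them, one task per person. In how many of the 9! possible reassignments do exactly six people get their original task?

Pick the 6 fixed positions: C(9,6) = 84 ways.
The other 3 form a derangement: !3 = 2.
Total: 84 × 2 = 168.

168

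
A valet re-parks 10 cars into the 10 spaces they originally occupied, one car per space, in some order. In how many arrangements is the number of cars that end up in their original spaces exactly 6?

Pick the 6 fixed positions: C(10,6) = 210 ways.
The remaining 4 must be deranged: !4 = 9.
Total: 210 × 9 = 1890.

1890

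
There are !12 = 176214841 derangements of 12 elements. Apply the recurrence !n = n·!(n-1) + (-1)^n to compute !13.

2290792932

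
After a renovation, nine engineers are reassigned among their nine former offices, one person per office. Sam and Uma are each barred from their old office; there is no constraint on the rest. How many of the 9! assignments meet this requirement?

Inclusion-exclusion on the 2 forbidden self-matches:
Σ_{j=0}^{2} (-1)^j C(2,j)(9-j)!
= C(2,0)·9! - C(2,1)·8! + C(2,2)·7!
= 362880 - 80640 + 5040
= 287280

287280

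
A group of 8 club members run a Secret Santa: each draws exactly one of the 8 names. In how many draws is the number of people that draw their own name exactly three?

2464

Pick the 3 fixed positions: C(8,3) = 56 ways.
The other 5 form a derangement: !5 = 44.
Total: 56 × 44 = 2464.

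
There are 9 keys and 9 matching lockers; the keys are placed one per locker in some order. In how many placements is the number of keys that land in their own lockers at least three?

29143

# with exactly i fixed is C(9,i)·!(9-i); sum over i=3..9:
  i=3: C(9,3)·!6 = 84·265 = 22260
  i=4: C(9,4)·!5 = 126·44 = 5544
  i=5: C(9,5)·!4 = 126·9 = 1134
  i=6: C(9,6)·!3 = 84·2 = 168
  i=7: C(9,7)·!2 = 36·1 = 36
  i=8: C(9,8)·!1 = 9·0 = 0
  i=9: C(9,9)·!0 = 1·1 = 1
Total = 29143.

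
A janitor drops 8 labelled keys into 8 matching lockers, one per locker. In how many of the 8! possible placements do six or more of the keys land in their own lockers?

# with exactly i fixed is C(8,i)·!(8-i); sum over i=6..8:
  i=6: C(8,6)·!2 = 28·1 = 28
  i=7: C(8,7)·!1 = 8·0 = 0
  i=8: C(8,8)·!0 = 1·1 = 1
Total = 29.

29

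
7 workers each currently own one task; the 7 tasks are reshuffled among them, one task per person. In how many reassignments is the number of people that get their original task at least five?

22

Sum C(7,i)·!(7-i) for i = 5..7:
  i=5: C(7,5)·!2 = 21·1 = 21
  i=6: C(7,6)·!1 = 7·0 = 0
  i=7: C(7,7)·!0 = 1·1 = 1
Total = 22.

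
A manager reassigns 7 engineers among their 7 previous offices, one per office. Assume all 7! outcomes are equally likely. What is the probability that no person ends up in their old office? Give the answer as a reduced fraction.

Favorable outcomes: !7 = 1854.
Total outcomes: 7! = 5040.
Probability = 1854/5040 = 103/280.

103/280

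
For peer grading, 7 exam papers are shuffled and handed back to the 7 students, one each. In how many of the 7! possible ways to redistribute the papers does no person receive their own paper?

1854

The number of derangements of 7 is !7 = Σ_{k=0}^{7} (-1)^k·7!/k!
= 7! - 7!/1! + 7!/2! - 7!/3! + 7!/4! - 7!/5! + 7!/6! - 7!/7!
= 5040 - 5040 + 2520 - 840 + 210 - 42 + 7 - 1
= 1854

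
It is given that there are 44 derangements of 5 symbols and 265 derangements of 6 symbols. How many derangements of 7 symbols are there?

D_7 = (7-1)·(D_6 + D_5) = 6·(265 + 44) = 6·309 = 1854.

1854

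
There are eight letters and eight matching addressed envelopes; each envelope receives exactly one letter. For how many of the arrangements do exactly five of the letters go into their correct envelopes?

112

Pick the 5 fixed positions: C(8,5) = 56 ways.
The other 3 form a derangement: !3 = 2.
Total: 56 × 2 = 112.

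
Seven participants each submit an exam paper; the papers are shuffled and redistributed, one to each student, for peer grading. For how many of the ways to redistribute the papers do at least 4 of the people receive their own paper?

# with exactly i fixed is C(7,i)·!(7-i); sum over i=4..7:
  i=4: C(7,4)·!3 = 35·2 = 70
  i=5: C(7,5)·!2 = 21·1 = 21
  i=6: C(7,6)·!1 = 7·0 = 0
  i=7: C(7,7)·!0 = 1·1 = 1
Total = 92.

92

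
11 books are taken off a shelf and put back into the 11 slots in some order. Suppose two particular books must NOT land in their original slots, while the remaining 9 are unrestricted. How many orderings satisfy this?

33022080

Let A_j be the event that the j-th constrained one is fixed. By inclusion-exclusion over the 2 events:
Σ_{j=0}^{2} (-1)^j C(2,j)(11-j)!
= C(2,0)·11! - C(2,1)·10! + C(2,2)·9!
= 39916800 - 7257600 + 362880
= 33022080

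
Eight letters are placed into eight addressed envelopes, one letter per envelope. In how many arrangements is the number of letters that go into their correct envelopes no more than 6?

40319

# with exactly i fixed is C(8,i)·!(8-i); sum over i=0..6:
  i=0: C(8,0)·!8 = 1·14833 = 14833
  i=1: C(8,1)·!7 = 8·1854 = 14832
  i=2: C(8,2)·!6 = 28·265 = 7420
  i=3: C(8,3)·!5 = 56·44 = 2464
  i=4: C(8,4)·!4 = 70·9 = 630
  i=5: C(8,5)·!3 = 56·2 = 112
  i=6: C(8,6)·!2 = 28·1 = 28
Total = 40319.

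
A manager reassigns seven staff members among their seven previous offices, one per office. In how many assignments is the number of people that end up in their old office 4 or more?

Sum C(7,i)·!(7-i) for i = 4..7:
  i=4: C(7,4)·!3 = 35·2 = 70
  i=5: C(7,5)·!2 = 21·1 = 21
  i=6: C(7,6)·!1 = 7·0 = 0
  i=7: C(7,7)·!0 = 1·1 = 1
Total = 92.

92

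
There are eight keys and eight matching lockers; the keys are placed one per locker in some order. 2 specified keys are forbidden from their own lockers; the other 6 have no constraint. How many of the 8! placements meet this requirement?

Inclusion-exclusion on the 2 forbidden self-matches:
Σ_{j=0}^{2} (-1)^j C(2,j)(8-j)!
= C(2,0)·8! - C(2,1)·7! + C(2,2)·6!
= 40320 - 10080 + 720
= 30960

30960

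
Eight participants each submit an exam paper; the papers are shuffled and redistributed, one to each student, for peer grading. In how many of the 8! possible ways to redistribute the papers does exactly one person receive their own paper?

14832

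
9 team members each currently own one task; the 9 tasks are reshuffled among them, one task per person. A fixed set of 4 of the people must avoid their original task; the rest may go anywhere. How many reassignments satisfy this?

Inclusion-exclusion on the 4 forbidden self-matches:
Σ_{j=0}^{4} (-1)^j C(4,j)(9-j)!
= C(4,0)·9! - C(4,1)·8! + C(4,2)·7! - C(4,3)·6! + C(4,4)·5!
= 362880 - 161280 + 30240 - 2880 + 120
= 229080

229080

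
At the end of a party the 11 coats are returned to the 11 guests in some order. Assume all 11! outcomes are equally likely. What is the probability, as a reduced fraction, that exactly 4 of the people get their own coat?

103/6720

Favorable outcomes: C(11,4)·!7 = 330·1854 = 611820.
Total outcomes: 11! = 39916800.
Probability = 611820/39916800 = 103/6720.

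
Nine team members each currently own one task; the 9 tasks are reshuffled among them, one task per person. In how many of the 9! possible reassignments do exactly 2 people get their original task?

66744

Pick the 2 fixed positions: C(9,2) = 36 ways.
The other 7 form a derangement: !7 = 1854.
Total: 36 × 1854 = 66744.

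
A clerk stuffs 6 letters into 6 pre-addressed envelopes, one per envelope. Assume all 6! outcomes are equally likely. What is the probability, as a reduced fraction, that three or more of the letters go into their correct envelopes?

7/90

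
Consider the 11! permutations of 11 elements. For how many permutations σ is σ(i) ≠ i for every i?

14684570

Recurrence: !11 = 10·(!10 + !9).
!11 = 10·(1334961 + 133496) = 10·1468457 = 14684570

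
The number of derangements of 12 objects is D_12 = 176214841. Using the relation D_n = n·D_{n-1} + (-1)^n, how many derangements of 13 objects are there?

D_13 = 13·176214841 - 1 = 2290792932.

2290792932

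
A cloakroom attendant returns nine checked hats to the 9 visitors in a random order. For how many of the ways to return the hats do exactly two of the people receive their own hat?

66744

Pick the 2 fixed positions: C(9,2) = 36 ways.
The other 7 form a derangement: !7 = 1854.
Total: 36 × 1854 = 66744.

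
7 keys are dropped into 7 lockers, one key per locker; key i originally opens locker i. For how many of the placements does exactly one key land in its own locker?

1855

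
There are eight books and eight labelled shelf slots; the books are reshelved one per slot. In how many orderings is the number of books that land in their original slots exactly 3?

2464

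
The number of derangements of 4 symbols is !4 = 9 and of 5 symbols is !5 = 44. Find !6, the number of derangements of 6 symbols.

265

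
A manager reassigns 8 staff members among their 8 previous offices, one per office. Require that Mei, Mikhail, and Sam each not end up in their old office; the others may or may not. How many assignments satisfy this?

27240

Inclusion-exclusion on the 3 forbidden self-matches:
Σ_{j=0}^{3} (-1)^j C(3,j)(8-j)!
= C(3,0)·8! - C(3,1)·7! + C(3,2)·6! - C(3,3)·5!
= 40320 - 15120 + 2160 - 120
= 27240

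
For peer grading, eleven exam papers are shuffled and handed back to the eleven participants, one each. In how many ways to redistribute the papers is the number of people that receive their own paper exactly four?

611820

Choose which 4 of the 11 are fixed: C(11,4) = 330.
The remaining 7 must be deranged: !7 = 1854.
Total: 330 × 1854 = 611820.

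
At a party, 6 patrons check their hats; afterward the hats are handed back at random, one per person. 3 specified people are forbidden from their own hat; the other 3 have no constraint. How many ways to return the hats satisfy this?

Inclusion-exclusion on the 3 forbidden self-matches:
Σ_{j=0}^{3} (-1)^j C(3,j)(6-j)!
= C(3,0)·6! - C(3,1)·5! + C(3,2)·4! - C(3,3)·3!
= 720 - 360 + 72 - 6
= 426

426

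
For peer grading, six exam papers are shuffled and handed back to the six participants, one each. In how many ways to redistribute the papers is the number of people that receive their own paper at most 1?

529

# with exactly i fixed is C(6,i)·!(6-i); sum over i=0..1:
  i=0: C(6,0)·!6 = 1·265 = 265
  i=1: C(6,1)·!5 = 6·44 = 264
Total = 529.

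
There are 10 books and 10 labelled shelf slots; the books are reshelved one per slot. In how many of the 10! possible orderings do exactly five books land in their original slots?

11088

Pick the 5 fixed positions: C(10,5) = 252 ways.
The remaining 5 must be deranged: !5 = 44.
Total: 252 × 44 = 11088.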